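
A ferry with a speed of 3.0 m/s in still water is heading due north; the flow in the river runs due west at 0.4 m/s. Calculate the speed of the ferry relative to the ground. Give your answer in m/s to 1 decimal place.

3.0 m/s

Taking east as x and north as y: velocity relative to the water = (0.000, 3.000) m/s; the water relative to ground = (-0.400, 0.000) m/s.
Velocity relative to ground = (0.000, 3.000) + (-0.400, 0.000) = (-0.400, 3.000) m/s.
Speed = |(-0.400, 3.000)| = 3.027 m/s.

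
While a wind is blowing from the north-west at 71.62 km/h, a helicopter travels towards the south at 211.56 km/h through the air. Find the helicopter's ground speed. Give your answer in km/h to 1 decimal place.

267.0 km/h

Taking east as x and north as y: velocity relative to the air = (0.000, -211.560) km/h; the air relative to ground = (50.643, -50.643) km/h.
Velocity relative to ground = (0.000, -211.560) + (50.643, -50.643) = (50.643, -262.203) km/h.
Speed = |(50.643, -262.203)| = 267.049 km/h.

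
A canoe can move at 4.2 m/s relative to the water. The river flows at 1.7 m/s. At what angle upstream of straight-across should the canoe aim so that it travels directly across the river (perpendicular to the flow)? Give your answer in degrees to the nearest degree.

24°

To cancel the current, the upstream component of the canoe's velocity must equal the flow: 4.2 sin θ = 1.7.
sin θ = 1.7 / 4.2 = 0.4048.
θ = arcsin(0.4048) = 23.876°.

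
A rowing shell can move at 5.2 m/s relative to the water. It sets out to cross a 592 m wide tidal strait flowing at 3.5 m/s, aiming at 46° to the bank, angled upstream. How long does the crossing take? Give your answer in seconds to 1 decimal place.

The component of the rowing shell's velocity perpendicular to the bank is 5.2 × sin 46° = 3.741 m/s.
The flow acts along the bank and has no component across it.
Time = 592 / 3.741 = 158.265 s.

158.3 s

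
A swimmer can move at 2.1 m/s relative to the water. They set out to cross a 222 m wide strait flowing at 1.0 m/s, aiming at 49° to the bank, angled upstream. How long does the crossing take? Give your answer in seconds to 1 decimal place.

140.1 s

The component of the swimmer's velocity perpendicular to the bank is 2.1 × sin 49° = 1.585 m/s.
The flow acts along the bank and has no component across it.
Time = 222 / 1.585 = 140.073 s.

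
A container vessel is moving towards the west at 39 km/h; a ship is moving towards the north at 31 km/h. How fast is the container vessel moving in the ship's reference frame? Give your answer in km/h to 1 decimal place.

49.8 km/h

Taking east as x and north as y: container vessel velocity = (-39.000, 0.000) km/h; ship velocity = (0.000, 31.000) km/h.
Velocity of container vessel relative to ship = (-39.000, 0.000) − (0.000, 31.000) = (-39.000, -31.000) km/h.
Magnitude = |(-39.000, -31.000)| = 49.820 km/h.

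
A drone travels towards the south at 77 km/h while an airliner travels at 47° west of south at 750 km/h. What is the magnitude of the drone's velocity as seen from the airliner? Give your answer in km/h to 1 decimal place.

699.8 km/h

Taking east as x and north as y: drone velocity = (0.000, -77.000) km/h; airliner velocity = (-548.515, -511.499) km/h.
Velocity of drone relative to airliner = (0.000, -77.000) − (-548.515, -511.499) = (548.515, 434.499) km/h.
Magnitude = |(548.515, 434.499)| = 699.756 km/h.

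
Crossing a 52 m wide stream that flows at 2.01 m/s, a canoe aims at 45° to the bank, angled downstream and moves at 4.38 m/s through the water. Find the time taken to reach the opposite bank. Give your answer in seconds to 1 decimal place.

16.8 s

The component of the canoe's velocity perpendicular to the bank is 4.38 × sin 45° = 3.097 m/s.
Only the cross-stream component determines the crossing time; the current contributes nothing perpendicular to the bank.
Time = 52 / 3.097 = 16.790 s.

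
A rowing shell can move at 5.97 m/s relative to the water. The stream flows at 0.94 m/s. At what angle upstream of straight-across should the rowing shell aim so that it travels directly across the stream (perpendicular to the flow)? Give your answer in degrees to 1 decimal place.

To cancel the current, the upstream component of the rowing shell's velocity must equal the flow: 5.97 sin θ = 0.94.
sin θ = 0.94 / 5.97 = 0.1575.
θ = arcsin(0.1575) = 9.059°.

9.1°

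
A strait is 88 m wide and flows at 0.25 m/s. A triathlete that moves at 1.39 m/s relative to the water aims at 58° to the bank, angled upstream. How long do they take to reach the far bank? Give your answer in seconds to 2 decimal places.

74.65 s

The component of the triathlete's velocity perpendicular to the bank is 1.39 × sin 58° = 1.179 m/s.
The flow acts along the bank and has no component across it.
Time = 88 / 1.179 = 74.653 s.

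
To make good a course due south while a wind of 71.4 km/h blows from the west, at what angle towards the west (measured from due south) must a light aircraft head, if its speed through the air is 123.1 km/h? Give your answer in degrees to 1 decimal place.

The wind pushes perpendicular to the desired track; the heading must have a component into the wind equal to 71.4 km/h: 123.1 sin θ = 71.4.
sin θ = 0.5800, so θ = 35.452°.

35.5°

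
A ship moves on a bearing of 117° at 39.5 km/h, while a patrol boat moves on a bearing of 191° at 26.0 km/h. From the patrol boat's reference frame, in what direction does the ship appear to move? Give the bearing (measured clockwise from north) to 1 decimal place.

079.3°

Taking east as x and north as y: ship velocity = (35.195, -17.933) km/h; patrol boat velocity = (-4.961, -25.522) km/h.
Velocity of ship relative to patrol boat = (35.195, -17.933) − (-4.961, -25.522) = (40.156, 7.590) km/h.
Bearing = atan2(40.16, 7.59) = 79.30° clockwise from north.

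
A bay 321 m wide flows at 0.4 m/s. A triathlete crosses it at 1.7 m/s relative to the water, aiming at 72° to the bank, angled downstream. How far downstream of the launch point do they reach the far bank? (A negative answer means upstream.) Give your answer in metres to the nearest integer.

Perpendicular speed = 1.617 m/s; crossing time = 321 / 1.617 = 198.541 s.
Net downstream speed = 0.925 m/s.
Drift = 0.925 × 198.541 = 183.716 m (downstream).

184 m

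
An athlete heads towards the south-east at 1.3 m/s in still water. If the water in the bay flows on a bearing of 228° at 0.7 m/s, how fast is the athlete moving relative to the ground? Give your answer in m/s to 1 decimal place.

Taking east as x and north as y: velocity relative to the water = (0.919, -0.919) m/s; the water relative to ground = (-0.520, -0.468) m/s.
Velocity relative to ground = (0.919, -0.919) + (-0.520, -0.468) = (0.399, -1.388) m/s.
Speed = |(0.399, -1.388)| = 1.444 m/s.

1.4 m/s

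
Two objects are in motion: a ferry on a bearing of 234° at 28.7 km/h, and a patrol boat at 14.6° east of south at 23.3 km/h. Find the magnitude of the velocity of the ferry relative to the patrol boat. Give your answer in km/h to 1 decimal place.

29.6 km/h

Taking east as x and north as y: ferry velocity = (-23.219, -16.869) km/h; patrol boat velocity = (5.873, -22.548) km/h.
Velocity of ferry relative to patrol boat = (-23.219, -16.869) − (5.873, -22.548) = (-29.092, 5.678) km/h.
Magnitude = |(-29.092, 5.678)| = 29.641 km/h.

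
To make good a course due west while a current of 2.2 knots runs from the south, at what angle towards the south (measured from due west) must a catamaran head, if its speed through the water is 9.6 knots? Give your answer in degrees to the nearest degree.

13°

The current pushes perpendicular to the desired track; the heading must have a component into the current equal to 2.2 knots: 9.6 sin θ = 2.2.
sin θ = 0.2292, so θ = 13.248°.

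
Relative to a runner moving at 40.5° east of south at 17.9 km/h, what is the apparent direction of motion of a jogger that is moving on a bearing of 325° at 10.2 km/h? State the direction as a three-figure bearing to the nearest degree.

Taking east as x and north as y: jogger velocity = (-5.850, 8.355) km/h; runner velocity = (11.625, -13.611) km/h.
Velocity of jogger relative to runner = (-5.850, 8.355) − (11.625, -13.611) = (-17.476, 21.967) km/h.
Bearing = atan2(-17.48, 21.97) = 321.50° clockwise from north.

321°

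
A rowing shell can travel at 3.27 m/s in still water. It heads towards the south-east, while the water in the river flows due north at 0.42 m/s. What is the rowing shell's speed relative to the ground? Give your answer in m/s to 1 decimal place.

3.0 m/s

Taking east as x and north as y: velocity relative to the water = (2.312, -2.312) m/s; the water relative to ground = (0.000, 0.420) m/s.
Velocity relative to ground = (2.312, -2.312) + (0.000, 0.420) = (2.312, -1.892) m/s.
Speed = |(2.312, -1.892)| = 2.988 m/s.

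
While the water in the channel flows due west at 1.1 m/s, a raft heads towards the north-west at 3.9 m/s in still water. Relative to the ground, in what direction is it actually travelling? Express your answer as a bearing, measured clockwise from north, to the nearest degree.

Taking east as x and north as y: velocity relative to the water = (-2.758, 2.758) m/s; the water relative to ground = (-1.100, 0.000) m/s.
Velocity relative to ground = (-2.758, 2.758) + (-1.100, 0.000) = (-3.858, 2.758) m/s.
Bearing = atan2(-3.86, 2.76) = 305.56° clockwise from north.

306°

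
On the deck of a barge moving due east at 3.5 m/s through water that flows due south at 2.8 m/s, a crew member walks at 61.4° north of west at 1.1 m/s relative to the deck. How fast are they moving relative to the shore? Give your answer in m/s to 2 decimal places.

In east/north components (m/s): crew member relative to barge = (-0.527, 0.966); barge relative to water = (3.500, 0.000); water relative to ground = (0.000, -2.800).
Sum = (2.973, -1.834) m/s.
Speed = |(2.973, -1.834)| = 3.494 m/s.

3.49 m/s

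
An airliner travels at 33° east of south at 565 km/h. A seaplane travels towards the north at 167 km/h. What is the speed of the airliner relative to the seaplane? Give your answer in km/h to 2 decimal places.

710.90 km/h

Taking east as x and north as y: airliner velocity = (307.721, -473.849) km/h; seaplane velocity = (0.000, 167.000) km/h.
Velocity of airliner relative to seaplane = (307.721, -473.849) − (0.000, 167.000) = (307.721, -640.849) km/h.
Magnitude = |(307.721, -640.849)| = 710.901 km/h.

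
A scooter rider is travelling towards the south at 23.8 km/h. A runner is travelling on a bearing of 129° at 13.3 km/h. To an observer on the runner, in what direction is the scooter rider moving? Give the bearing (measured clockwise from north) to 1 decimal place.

Taking east as x and north as y: scooter rider velocity = (0.000, -23.800) km/h; runner velocity = (10.336, -8.370) km/h.
Velocity of scooter rider relative to runner = (0.000, -23.800) − (10.336, -8.370) = (-10.336, -15.430) km/h.
Bearing = atan2(-10.34, -15.43) = 213.82° clockwise from north.

213.8°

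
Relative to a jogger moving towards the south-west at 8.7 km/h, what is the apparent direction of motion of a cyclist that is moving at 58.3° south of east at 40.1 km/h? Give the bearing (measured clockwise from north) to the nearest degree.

136°

Taking east as x and north as y: cyclist velocity = (21.071, -34.118) km/h; jogger velocity = (-6.152, -6.152) km/h.
Velocity of cyclist relative to jogger = (21.071, -34.118) − (-6.152, -6.152) = (27.223, -27.966) km/h.
Bearing = atan2(27.22, -27.97) = 135.77° clockwise from north.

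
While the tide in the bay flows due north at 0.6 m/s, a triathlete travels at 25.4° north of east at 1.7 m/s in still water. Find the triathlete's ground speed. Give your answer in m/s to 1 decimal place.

2.0 m/s

Taking east as x and north as y: velocity relative to the water = (1.536, 0.729) m/s; the water relative to ground = (0.000, 0.600) m/s.
Velocity relative to ground = (1.536, 0.729) + (0.000, 0.600) = (1.536, 1.329) m/s.
Speed = |(1.536, 1.329)| = 2.031 m/s.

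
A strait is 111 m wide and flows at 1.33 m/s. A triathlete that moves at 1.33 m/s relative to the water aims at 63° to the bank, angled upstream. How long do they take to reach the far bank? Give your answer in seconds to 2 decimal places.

93.67 s

The component of the triathlete's velocity perpendicular to the bank is 1.33 × sin 63° = 1.185 m/s.
Only the cross-stream component determines the crossing time; the current contributes nothing perpendicular to the bank.
Time = 111 / 1.185 = 93.668 s.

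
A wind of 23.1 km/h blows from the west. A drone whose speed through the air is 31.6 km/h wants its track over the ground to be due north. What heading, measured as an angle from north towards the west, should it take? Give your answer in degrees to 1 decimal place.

The wind pushes perpendicular to the desired track; the heading must have a component into the wind equal to 23.1 km/h: 31.6 sin θ = 23.1.
sin θ = 0.7310, so θ = 46.971°.

47.0°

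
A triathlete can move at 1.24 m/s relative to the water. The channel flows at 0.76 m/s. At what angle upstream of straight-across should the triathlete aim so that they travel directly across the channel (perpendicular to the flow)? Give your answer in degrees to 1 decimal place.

37.8°

To cancel the current, the upstream component of the triathlete's velocity must equal the flow: 1.24 sin θ = 0.76.
sin θ = 0.76 / 1.24 = 0.6129.
θ = arcsin(0.6129) = 37.800°.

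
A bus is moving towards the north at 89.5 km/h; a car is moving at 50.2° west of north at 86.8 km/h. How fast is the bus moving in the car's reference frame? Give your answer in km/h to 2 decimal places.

Taking east as x and north as y: bus velocity = (0.000, 89.500) km/h; car velocity = (-66.687, 55.562) km/h.
Velocity of bus relative to car = (0.000, 89.500) − (-66.687, 55.562) = (66.687, 33.938) km/h.
Magnitude = |(66.687, 33.938)| = 74.826 km/h.

74.83 km/h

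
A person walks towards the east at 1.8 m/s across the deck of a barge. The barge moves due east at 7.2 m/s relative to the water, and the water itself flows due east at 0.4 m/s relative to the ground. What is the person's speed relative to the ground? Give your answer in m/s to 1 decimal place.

In east/north components (m/s): person relative to barge = (1.800, 0.000); barge relative to water = (7.200, 0.000); water relative to ground = (0.400, 0.000).
Sum = (9.400, 0.000) m/s.
Speed = |(9.400, 0.000)| = 9.400 m/s.

9.4 m/s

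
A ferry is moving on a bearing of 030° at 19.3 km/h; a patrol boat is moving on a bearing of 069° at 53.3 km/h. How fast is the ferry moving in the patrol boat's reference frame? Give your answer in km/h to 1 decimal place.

40.2 km/h

Taking east as x and north as y: ferry velocity = (9.650, 16.714) km/h; patrol boat velocity = (49.760, 19.101) km/h.
Velocity of ferry relative to patrol boat = (9.650, 16.714) − (49.760, 19.101) = (-40.110, -2.387) km/h.
Magnitude = |(-40.110, -2.387)| = 40.181 km/h.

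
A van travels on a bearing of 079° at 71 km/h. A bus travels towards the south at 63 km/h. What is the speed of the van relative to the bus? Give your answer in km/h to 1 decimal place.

103.5 km/h

Taking east as x and north as y: van velocity = (69.696, 13.547) km/h; bus velocity = (0.000, -63.000) km/h.
Velocity of van relative to bus = (69.696, 13.547) − (0.000, -63.000) = (69.696, 76.547) km/h.
Magnitude = |(69.696, 76.547)| = 103.523 km/h.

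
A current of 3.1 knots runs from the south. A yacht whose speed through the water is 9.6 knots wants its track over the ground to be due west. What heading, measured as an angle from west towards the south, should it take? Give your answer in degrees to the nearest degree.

The current pushes perpendicular to the desired track; the heading must have a component into the current equal to 3.1 knots: 9.6 sin θ = 3.1.
sin θ = 0.3229, so θ = 18.839°.

19°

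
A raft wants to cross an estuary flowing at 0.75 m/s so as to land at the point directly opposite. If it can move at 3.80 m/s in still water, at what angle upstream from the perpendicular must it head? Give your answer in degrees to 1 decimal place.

To cancel the current, the upstream component of the raft's velocity must equal the flow: 3.80 sin θ = 0.75.
sin θ = 0.75 / 3.80 = 0.1974.
θ = arcsin(0.1974) = 11.383°.

11.4°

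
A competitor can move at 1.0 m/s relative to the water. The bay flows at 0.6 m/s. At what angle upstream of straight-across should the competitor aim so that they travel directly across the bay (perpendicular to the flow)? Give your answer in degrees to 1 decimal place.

To cancel the current, the upstream component of the competitor's velocity must equal the flow: 1.0 sin θ = 0.6.
sin θ = 0.6 / 1.0 = 0.6000.
θ = arcsin(0.6000) = 36.870°.

36.9°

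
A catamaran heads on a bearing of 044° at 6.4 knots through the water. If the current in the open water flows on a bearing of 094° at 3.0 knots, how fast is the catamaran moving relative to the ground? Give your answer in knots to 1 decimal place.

Taking east as x and north as y: velocity relative to the water = (4.446, 4.604) knots; the water relative to ground = (2.993, -0.209) knots.
Velocity relative to ground = (4.446, 4.604) + (2.993, -0.209) = (7.439, 4.395) knots.
Speed = |(7.439, 4.395)| = 8.640 knots.

8.6 knots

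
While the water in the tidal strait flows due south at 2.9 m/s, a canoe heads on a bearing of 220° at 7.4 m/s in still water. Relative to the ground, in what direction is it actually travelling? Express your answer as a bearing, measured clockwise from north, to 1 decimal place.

209.0°

Taking east as x and north as y: velocity relative to the water = (-4.757, -5.669) m/s; the water relative to ground = (0.000, -2.900) m/s.
Velocity relative to ground = (-4.757, -5.669) + (0.000, -2.900) = (-4.757, -8.569) m/s.
Bearing = atan2(-4.76, -8.57) = 209.04° clockwise from north.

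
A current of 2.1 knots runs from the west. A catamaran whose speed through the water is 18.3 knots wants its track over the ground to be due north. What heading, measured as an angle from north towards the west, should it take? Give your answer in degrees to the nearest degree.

7°

The current pushes perpendicular to the desired track; the heading must have a component into the current equal to 2.1 knots: 18.3 sin θ = 2.1.
sin θ = 0.1148, so θ = 6.589°.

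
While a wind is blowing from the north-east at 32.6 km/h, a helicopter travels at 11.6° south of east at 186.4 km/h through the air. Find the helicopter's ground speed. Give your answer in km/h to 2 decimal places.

Taking east as x and north as y: velocity relative to the air = (182.593, -37.481) km/h; the air relative to ground = (-23.052, -23.052) km/h.
Velocity relative to ground = (182.593, -37.481) + (-23.052, -23.052) = (159.541, -60.533) km/h.
Speed = |(159.541, -60.533)| = 170.639 km/h.

170.64 km/h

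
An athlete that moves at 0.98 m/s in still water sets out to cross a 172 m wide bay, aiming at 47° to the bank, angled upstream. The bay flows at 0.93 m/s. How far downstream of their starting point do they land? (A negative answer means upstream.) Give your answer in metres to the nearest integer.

Perpendicular speed = 0.717 m/s; crossing time = 172 / 0.717 = 239.980 s.
Net downstream speed = 0.262 m/s.
Drift = 0.262 × 239.980 = 62.789 m (downstream).

63 m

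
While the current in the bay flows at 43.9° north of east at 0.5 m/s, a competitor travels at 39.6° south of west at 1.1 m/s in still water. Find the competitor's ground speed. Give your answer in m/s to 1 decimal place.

Taking east as x and north as y: velocity relative to the water = (-0.848, -0.701) m/s; the water relative to ground = (0.360, 0.347) m/s.
Velocity relative to ground = (-0.848, -0.701) + (0.360, 0.347) = (-0.487, -0.354) m/s.
Speed = |(-0.487, -0.354)| = 0.603 m/s.

0.6 m/s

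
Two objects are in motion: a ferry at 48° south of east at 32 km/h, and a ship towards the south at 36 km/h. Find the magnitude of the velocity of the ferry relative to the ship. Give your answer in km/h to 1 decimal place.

Taking east as x and north as y: ferry velocity = (21.412, -23.781) km/h; ship velocity = (0.000, -36.000) km/h.
Velocity of ferry relative to ship = (21.412, -23.781) − (0.000, -36.000) = (21.412, 12.219) km/h.
Magnitude = |(21.412, 12.219)| = 24.653 km/h.

24.7 km/h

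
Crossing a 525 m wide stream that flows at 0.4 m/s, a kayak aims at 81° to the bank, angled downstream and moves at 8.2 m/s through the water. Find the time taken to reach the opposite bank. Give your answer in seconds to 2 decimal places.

The component of the kayak's velocity perpendicular to the bank is 8.2 × sin 81° = 8.099 m/s.
Only the cross-stream component determines the crossing time; the current contributes nothing perpendicular to the bank.
Time = 525 / 8.099 = 64.822 s.

64.82 s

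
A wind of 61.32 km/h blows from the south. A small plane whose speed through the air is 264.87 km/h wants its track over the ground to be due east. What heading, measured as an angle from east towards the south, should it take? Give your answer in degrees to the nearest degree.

The wind pushes perpendicular to the desired track; the heading must have a component into the wind equal to 61.32 km/h: 264.87 sin θ = 61.32.
sin θ = 0.2315, so θ = 13.386°.

13°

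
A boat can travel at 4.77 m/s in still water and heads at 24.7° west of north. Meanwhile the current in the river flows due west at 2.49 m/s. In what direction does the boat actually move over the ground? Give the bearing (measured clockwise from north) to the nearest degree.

Taking east as x and north as y: velocity relative to the water = (-1.993, 4.334) m/s; the water relative to ground = (-2.490, 0.000) m/s.
Velocity relative to ground = (-1.993, 4.334) + (-2.490, 0.000) = (-4.483, 4.334) m/s.
Bearing = atan2(-4.48, 4.33) = 314.03° clockwise from north.

314°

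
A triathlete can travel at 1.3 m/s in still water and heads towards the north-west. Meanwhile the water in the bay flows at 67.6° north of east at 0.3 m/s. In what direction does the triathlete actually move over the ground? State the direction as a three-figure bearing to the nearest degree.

Taking east as x and north as y: velocity relative to the water = (-0.919, 0.919) m/s; the water relative to ground = (0.114, 0.277) m/s.
Velocity relative to ground = (-0.919, 0.919) + (0.114, 0.277) = (-0.805, 1.197) m/s.
Bearing = atan2(-0.80, 1.20) = 326.07° clockwise from north.

326°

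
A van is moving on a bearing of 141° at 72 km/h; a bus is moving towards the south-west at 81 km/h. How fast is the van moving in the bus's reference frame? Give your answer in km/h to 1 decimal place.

102.6 km/h

Taking east as x and north as y: van velocity = (45.311, -55.955) km/h; bus velocity = (-57.276, -57.276) km/h.
Velocity of van relative to bus = (45.311, -55.955) − (-57.276, -57.276) = (102.587, 1.321) km/h.
Magnitude = |(102.587, 1.321)| = 102.595 km/h.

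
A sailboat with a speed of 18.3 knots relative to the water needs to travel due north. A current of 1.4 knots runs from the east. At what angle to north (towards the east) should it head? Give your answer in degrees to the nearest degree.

The current pushes perpendicular to the desired track; the heading must have a component into the current equal to 1.4 knots: 18.3 sin θ = 1.4.
sin θ = 0.0765, so θ = 4.388°.

4°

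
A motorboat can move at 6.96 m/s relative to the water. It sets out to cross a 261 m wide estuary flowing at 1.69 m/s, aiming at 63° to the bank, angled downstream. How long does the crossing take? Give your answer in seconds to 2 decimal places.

42.09 s

The component of the motorboat's velocity perpendicular to the bank is 6.96 × sin 63° = 6.201 m/s.
Only the cross-stream component determines the crossing time; the current contributes nothing perpendicular to the bank.
Time = 261 / 6.201 = 42.087 s.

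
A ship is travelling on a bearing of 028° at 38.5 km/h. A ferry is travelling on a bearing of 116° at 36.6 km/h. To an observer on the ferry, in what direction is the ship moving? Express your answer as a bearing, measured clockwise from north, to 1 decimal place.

Taking east as x and north as y: ship velocity = (18.075, 33.993) km/h; ferry velocity = (32.896, -16.044) km/h.
Velocity of ship relative to ferry = (18.075, 33.993) − (32.896, -16.044) = (-14.821, 50.038) km/h.
Bearing = atan2(-14.82, 50.04) = 343.50° clockwise from north.

343.5°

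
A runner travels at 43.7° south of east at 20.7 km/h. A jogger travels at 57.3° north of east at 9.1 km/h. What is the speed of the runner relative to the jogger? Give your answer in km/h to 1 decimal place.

Taking east as x and north as y: runner velocity = (14.965, -14.301) km/h; jogger velocity = (4.916, 7.658) km/h.
Velocity of runner relative to jogger = (14.965, -14.301) − (4.916, 7.658) = (10.049, -21.959) km/h.
Magnitude = |(10.049, -21.959)| = 24.149 km/h.

24.1 km/h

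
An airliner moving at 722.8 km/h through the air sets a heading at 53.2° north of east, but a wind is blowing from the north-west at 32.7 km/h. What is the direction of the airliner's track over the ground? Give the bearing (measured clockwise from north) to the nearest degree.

Taking east as x and north as y: velocity relative to the air = (432.974, 578.769) km/h; the air relative to ground = (23.122, -23.122) km/h.
Velocity relative to ground = (432.974, 578.769) + (23.122, -23.122) = (456.097, 555.646) km/h.
Bearing = atan2(456.10, 555.65) = 39.38° clockwise from north.

039°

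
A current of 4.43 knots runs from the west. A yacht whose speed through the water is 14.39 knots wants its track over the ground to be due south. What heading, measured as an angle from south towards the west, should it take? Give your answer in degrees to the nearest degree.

The current pushes perpendicular to the desired track; the heading must have a component into the current equal to 4.43 knots: 14.39 sin θ = 4.43.
sin θ = 0.3079, so θ = 17.930°.

18°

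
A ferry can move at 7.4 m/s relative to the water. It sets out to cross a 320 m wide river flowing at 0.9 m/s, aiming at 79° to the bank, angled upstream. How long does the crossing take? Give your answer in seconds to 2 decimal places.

The component of the ferry's velocity perpendicular to the bank is 7.4 × sin 79° = 7.264 m/s.
Only the cross-stream component determines the crossing time; the current contributes nothing perpendicular to the bank.
Time = 320 / 7.264 = 44.053 s.

44.05 s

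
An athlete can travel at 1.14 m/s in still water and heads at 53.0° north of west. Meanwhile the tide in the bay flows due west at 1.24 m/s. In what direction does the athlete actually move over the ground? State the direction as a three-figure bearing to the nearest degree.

Taking east as x and north as y: velocity relative to the water = (-0.686, 0.910) m/s; the water relative to ground = (-1.240, 0.000) m/s.
Velocity relative to ground = (-0.686, 0.910) + (-1.240, 0.000) = (-1.926, 0.910) m/s.
Bearing = atan2(-1.93, 0.91) = 295.30° clockwise from north.

295°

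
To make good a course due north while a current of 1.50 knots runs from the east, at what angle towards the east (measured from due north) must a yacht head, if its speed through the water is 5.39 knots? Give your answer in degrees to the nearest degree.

16°

The current pushes perpendicular to the desired track; the heading must have a component into the current equal to 1.50 knots: 5.39 sin θ = 1.50.
sin θ = 0.2783, so θ = 16.158°.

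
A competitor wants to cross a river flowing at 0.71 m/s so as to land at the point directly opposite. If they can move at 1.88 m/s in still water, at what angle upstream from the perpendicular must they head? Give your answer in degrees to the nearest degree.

22°

To cancel the current, the upstream component of the competitor's velocity must equal the flow: 1.88 sin θ = 0.71.
sin θ = 0.71 / 1.88 = 0.3777.
θ = arcsin(0.3777) = 22.189°.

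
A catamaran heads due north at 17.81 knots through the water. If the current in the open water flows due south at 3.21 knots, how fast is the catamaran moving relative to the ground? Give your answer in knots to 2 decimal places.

Taking east as x and north as y: velocity relative to the water = (0.000, 17.810) knots; the water relative to ground = (0.000, -3.210) knots.
Velocity relative to ground = (0.000, 17.810) + (0.000, -3.210) = (0.000, 14.600) knots.
Speed = |(0.000, 14.600)| = 14.600 knots.

14.60 knots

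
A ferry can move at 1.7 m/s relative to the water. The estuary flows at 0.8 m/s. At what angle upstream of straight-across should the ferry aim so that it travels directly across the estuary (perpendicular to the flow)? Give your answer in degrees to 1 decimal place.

To cancel the current, the upstream component of the ferry's velocity must equal the flow: 1.7 sin θ = 0.8.
sin θ = 0.8 / 1.7 = 0.4706.
θ = arcsin(0.4706) = 28.072°.

28.1°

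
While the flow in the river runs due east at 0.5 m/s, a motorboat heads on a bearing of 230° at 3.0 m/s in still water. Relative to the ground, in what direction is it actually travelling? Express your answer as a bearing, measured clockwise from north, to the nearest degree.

Taking east as x and north as y: velocity relative to the water = (-2.298, -1.928) m/s; the water relative to ground = (0.500, 0.000) m/s.
Velocity relative to ground = (-2.298, -1.928) + (0.500, 0.000) = (-1.798, -1.928) m/s.
Bearing = atan2(-1.80, -1.93) = 223.00° clockwise from north.

223°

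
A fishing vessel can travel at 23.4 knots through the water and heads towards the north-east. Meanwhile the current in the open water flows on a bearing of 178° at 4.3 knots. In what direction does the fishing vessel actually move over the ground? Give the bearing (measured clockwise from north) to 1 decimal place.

053.7°

Taking east as x and north as y: velocity relative to the water = (16.546, 16.546) knots; the water relative to ground = (0.150, -4.297) knots.
Velocity relative to ground = (16.546, 16.546) + (0.150, -4.297) = (16.696, 12.249) knots.
Bearing = atan2(16.70, 12.25) = 53.74° clockwise from north.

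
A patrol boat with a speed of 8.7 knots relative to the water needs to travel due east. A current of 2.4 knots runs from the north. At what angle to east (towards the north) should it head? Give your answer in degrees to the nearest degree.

The current pushes perpendicular to the desired track; the heading must have a component into the current equal to 2.4 knots: 8.7 sin θ = 2.4.
sin θ = 0.2759, so θ = 16.013°.

16°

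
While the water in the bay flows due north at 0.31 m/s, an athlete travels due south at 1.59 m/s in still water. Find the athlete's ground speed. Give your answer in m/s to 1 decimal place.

Taking east as x and north as y: velocity relative to the water = (0.000, -1.590) m/s; the water relative to ground = (0.000, 0.310) m/s.
Velocity relative to ground = (0.000, -1.590) + (0.000, 0.310) = (0.000, -1.280) m/s.
Speed = |(0.000, -1.280)| = 1.280 m/s.

1.3 m/s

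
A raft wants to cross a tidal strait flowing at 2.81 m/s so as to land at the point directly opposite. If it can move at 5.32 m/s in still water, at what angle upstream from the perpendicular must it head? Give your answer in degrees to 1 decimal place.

31.9°

To cancel the current, the upstream component of the raft's velocity must equal the flow: 5.32 sin θ = 2.81.
sin θ = 2.81 / 5.32 = 0.5282.
θ = arcsin(0.5282) = 31.884°.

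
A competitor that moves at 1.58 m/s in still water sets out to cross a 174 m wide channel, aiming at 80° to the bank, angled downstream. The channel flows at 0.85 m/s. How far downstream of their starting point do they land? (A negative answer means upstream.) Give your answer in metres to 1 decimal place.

Perpendicular speed = 1.556 m/s; crossing time = 174 / 1.556 = 111.825 s.
Net downstream speed = 1.124 m/s.
Drift = 1.124 × 111.825 = 125.733 m (downstream).

125.7 m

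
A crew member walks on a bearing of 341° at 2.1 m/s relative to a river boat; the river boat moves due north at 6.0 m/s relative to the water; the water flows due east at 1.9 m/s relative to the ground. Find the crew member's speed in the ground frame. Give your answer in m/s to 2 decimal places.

In east/north components (m/s): crew member relative to river boat = (-0.684, 1.986); river boat relative to water = (0.000, 6.000); water relative to ground = (1.900, 0.000).
Sum = (1.216, 7.986) m/s.
Speed = |(1.216, 7.986)| = 8.078 m/s.

8.08 m/s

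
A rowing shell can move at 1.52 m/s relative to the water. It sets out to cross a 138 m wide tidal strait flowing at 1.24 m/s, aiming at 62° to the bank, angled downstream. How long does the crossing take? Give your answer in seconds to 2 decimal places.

102.83 s

The component of the rowing shell's velocity perpendicular to the bank is 1.52 × sin 62° = 1.342 m/s.
The flow acts along the bank and has no component across it.
Time = 138 / 1.342 = 102.825 s.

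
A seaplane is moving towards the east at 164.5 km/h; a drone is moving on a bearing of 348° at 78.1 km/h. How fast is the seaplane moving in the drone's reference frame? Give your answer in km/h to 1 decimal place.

196.2 km/h

Taking east as x and north as y: seaplane velocity = (164.500, 0.000) km/h; drone velocity = (-16.238, 76.393) km/h.
Velocity of seaplane relative to drone = (164.500, 0.000) − (-16.238, 76.393) = (180.738, -76.393) km/h.
Magnitude = |(180.738, -76.393)| = 196.220 km/h.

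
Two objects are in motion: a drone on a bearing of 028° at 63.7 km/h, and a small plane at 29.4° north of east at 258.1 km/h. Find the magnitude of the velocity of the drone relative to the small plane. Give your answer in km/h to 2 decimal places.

Taking east as x and north as y: drone velocity = (29.905, 56.244) km/h; small plane velocity = (224.860, 126.702) km/h.
Velocity of drone relative to small plane = (29.905, 56.244) − (224.860, 126.702) = (-194.955, -70.458) km/h.
Magnitude = |(-194.955, -70.458)| = 207.296 km/h.

207.30 km/h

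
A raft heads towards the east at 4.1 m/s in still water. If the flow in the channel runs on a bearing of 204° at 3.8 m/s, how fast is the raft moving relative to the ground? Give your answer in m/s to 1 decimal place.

4.3 m/s

Taking east as x and north as y: velocity relative to the water = (4.100, 0.000) m/s; the water relative to ground = (-1.546, -3.471) m/s.
Velocity relative to ground = (4.100, 0.000) + (-1.546, -3.471) = (2.554, -3.471) m/s.
Speed = |(2.554, -3.471)| = 4.310 m/s.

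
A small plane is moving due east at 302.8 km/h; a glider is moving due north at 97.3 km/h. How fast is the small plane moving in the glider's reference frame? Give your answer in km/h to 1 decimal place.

318.0 km/h

Taking east as x and north as y: small plane velocity = (302.800, 0.000) km/h; glider velocity = (0.000, 97.300) km/h.
Velocity of small plane relative to glider = (302.800, 0.000) − (0.000, 97.300) = (302.800, -97.300) km/h.
Magnitude = |(302.800, -97.300)| = 318.049 km/h.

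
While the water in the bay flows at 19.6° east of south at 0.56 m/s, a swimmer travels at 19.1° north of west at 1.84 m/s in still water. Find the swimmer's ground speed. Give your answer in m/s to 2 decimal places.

Taking east as x and north as y: velocity relative to the water = (-1.739, 0.602) m/s; the water relative to ground = (0.188, -0.528) m/s.
Velocity relative to ground = (-1.739, 0.602) + (0.188, -0.528) = (-1.551, 0.075) m/s.
Speed = |(-1.551, 0.075)| = 1.553 m/s.

1.55 m/s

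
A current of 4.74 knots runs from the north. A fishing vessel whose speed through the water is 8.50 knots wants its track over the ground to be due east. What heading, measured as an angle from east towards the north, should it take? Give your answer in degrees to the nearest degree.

34°

The current pushes perpendicular to the desired track; the heading must have a component into the current equal to 4.74 knots: 8.50 sin θ = 4.74.
sin θ = 0.5576, so θ = 33.893°.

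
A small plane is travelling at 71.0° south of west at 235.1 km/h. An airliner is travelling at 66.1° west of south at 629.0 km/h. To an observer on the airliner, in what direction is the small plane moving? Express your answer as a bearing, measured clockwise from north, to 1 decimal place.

086.3°

Taking east as x and north as y: small plane velocity = (-76.541, -222.291) km/h; airliner velocity = (-575.066, -254.834) km/h.
Velocity of small plane relative to airliner = (-76.541, -222.291) − (-575.066, -254.834) = (498.525, 32.543) km/h.
Bearing = atan2(498.52, 32.54) = 86.27° clockwise from north.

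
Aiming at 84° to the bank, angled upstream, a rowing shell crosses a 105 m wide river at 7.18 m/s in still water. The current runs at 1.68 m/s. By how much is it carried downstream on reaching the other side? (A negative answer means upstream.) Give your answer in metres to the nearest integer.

Perpendicular speed = 7.141 m/s; crossing time = 105 / 7.141 = 14.705 s.
Net downstream speed = 0.929 m/s.
Drift = 0.929 × 14.705 = 13.668 m (downstream).

14 m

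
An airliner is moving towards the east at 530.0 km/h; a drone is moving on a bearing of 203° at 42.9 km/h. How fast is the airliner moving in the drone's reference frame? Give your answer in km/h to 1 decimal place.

Taking east as x and north as y: airliner velocity = (530.000, 0.000) km/h; drone velocity = (-16.762, -39.490) km/h.
Velocity of airliner relative to drone = (530.000, 0.000) − (-16.762, -39.490) = (546.762, 39.490) km/h.
Magnitude = |(546.762, 39.490)| = 548.187 km/h.

548.2 km/h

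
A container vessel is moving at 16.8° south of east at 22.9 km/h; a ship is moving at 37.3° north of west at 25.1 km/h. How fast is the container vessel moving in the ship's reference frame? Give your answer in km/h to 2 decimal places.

Taking east as x and north as y: container vessel velocity = (21.923, -6.619) km/h; ship velocity = (-19.966, 15.210) km/h.
Velocity of container vessel relative to ship = (21.923, -6.619) − (-19.966, 15.210) = (41.889, -21.829) km/h.
Magnitude = |(41.889, -21.829)| = 47.236 km/h.

47.24 km/h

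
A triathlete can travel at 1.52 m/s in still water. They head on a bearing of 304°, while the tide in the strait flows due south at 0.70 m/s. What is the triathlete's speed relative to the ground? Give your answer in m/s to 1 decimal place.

Taking east as x and north as y: velocity relative to the water = (-1.260, 0.850) m/s; the water relative to ground = (0.000, -0.700) m/s.
Velocity relative to ground = (-1.260, 0.850) + (0.000, -0.700) = (-1.260, 0.150) m/s.
Speed = |(-1.260, 0.150)| = 1.269 m/s.

1.3 m/s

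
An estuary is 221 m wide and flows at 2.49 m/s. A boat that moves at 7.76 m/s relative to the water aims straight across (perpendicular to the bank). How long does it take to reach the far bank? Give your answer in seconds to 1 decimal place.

The component of the boat's velocity perpendicular to the bank is 7.76 m/s.
The flow acts along the bank and has no component across it.
Time = 221 / 7.760 = 28.479 s.

28.5 s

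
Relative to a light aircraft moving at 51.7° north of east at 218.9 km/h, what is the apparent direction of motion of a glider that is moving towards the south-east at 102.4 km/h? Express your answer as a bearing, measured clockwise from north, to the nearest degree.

195°

Taking east as x and north as y: glider velocity = (72.408, -72.408) km/h; light aircraft velocity = (135.670, 171.788) km/h.
Velocity of glider relative to light aircraft = (72.408, -72.408) − (135.670, 171.788) = (-63.262, -244.195) km/h.
Bearing = atan2(-63.26, -244.20) = 194.52° clockwise from north.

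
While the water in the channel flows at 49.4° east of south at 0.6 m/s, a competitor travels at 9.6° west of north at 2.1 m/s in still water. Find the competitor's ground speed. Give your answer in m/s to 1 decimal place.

1.7 m/s

Taking east as x and north as y: velocity relative to the water = (-0.350, 2.071) m/s; the water relative to ground = (0.456, -0.390) m/s.
Velocity relative to ground = (-0.350, 2.071) + (0.456, -0.390) = (0.105, 1.680) m/s.
Speed = |(0.105, 1.680)| = 1.683 m/s.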